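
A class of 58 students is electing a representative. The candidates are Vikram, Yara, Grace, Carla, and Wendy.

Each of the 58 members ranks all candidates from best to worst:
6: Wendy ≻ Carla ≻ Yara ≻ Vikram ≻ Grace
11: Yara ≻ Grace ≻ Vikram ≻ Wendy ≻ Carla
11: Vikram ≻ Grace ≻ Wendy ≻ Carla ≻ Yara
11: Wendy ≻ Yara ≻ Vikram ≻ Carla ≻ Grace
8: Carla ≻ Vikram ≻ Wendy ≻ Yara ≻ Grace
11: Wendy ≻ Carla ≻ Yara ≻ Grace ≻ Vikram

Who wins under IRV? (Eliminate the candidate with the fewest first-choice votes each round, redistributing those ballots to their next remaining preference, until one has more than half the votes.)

Vikram

Round 1: Vikram 11, Yara 11, Grace 0, Carla 8, Wendy 28. Grace eliminated.
Round 2: Vikram 11, Yara 11, Carla 8, Wendy 28. Carla eliminated.
Round 3: Vikram 19, Yara 11, Wendy 28. Yara eliminated.
Round 4: Vikram 30, Wendy 28. Vikram has a majority (≥30).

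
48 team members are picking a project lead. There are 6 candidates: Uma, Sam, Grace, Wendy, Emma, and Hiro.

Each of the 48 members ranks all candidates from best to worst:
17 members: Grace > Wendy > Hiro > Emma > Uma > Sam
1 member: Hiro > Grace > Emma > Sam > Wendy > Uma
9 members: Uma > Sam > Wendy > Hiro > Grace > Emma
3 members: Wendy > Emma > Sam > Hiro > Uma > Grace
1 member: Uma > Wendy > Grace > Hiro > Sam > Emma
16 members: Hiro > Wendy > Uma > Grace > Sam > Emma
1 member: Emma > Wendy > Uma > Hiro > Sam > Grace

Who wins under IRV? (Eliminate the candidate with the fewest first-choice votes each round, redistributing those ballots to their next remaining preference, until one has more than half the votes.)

Round 1: Uma 10, Sam 0, Grace 17, Wendy 3, Emma 1, Hiro 17. Sam eliminated.
Round 2: Uma 10, Grace 17, Wendy 3, Emma 1, Hiro 17. Emma eliminated.
Round 3: Uma 10, Grace 17, Wendy 4, Hiro 17. Wendy eliminated.
Round 4: Uma 11, Grace 17, Hiro 20. Uma eliminated.
Round 5: Grace 18, Hiro 30. Hiro has a majority (≥25).

Hiro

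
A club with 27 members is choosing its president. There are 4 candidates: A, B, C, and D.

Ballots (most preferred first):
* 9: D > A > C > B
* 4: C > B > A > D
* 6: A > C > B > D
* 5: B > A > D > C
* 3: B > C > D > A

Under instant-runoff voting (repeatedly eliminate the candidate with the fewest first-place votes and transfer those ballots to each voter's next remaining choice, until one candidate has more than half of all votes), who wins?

Round 1: A 6, B 8, C 4, D 9. C eliminated.
Round 2: A 6, B 12, D 9. A eliminated.
Round 3: B 18, D 9. B has a majority (≥14).

B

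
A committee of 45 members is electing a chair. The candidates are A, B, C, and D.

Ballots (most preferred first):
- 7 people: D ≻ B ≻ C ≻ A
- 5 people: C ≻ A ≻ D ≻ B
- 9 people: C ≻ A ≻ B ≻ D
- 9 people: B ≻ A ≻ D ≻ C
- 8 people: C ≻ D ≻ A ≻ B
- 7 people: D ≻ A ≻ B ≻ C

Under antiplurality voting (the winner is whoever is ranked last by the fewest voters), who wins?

A

Last-place votes: A 7, B 13, C 16, D 9.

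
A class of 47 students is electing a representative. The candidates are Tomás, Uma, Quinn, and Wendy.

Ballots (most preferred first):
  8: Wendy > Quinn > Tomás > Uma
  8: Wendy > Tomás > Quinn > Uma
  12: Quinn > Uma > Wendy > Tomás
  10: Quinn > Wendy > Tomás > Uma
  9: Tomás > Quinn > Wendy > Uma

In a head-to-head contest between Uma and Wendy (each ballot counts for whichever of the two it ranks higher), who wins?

Wendy

Uma is ranked above Wendy on 12 ballots; Wendy above Uma on 35.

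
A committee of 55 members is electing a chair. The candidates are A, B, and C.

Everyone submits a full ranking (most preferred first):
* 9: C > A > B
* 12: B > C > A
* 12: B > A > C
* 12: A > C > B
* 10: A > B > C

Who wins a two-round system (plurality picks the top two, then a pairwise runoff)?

Round 1 first-place votes: A 22, B 24, C 9. B and A advance.
Runoff: B is ranked above A on 24 ballots, A above B on 31.

A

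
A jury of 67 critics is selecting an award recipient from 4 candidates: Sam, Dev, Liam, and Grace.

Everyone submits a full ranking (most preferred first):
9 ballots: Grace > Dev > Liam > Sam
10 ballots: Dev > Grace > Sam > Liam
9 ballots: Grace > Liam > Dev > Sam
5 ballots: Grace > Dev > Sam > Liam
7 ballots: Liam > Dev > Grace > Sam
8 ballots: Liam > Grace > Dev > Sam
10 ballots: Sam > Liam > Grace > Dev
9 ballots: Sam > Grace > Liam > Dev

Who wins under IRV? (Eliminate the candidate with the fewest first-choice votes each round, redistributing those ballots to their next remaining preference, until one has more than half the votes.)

Round 1: Sam 19, Dev 10, Liam 15, Grace 23. Dev eliminated.
Round 2: Sam 19, Liam 15, Grace 33. Liam eliminated.
Round 3: Sam 19, Grace 48. Grace has a majority (≥34).

Grace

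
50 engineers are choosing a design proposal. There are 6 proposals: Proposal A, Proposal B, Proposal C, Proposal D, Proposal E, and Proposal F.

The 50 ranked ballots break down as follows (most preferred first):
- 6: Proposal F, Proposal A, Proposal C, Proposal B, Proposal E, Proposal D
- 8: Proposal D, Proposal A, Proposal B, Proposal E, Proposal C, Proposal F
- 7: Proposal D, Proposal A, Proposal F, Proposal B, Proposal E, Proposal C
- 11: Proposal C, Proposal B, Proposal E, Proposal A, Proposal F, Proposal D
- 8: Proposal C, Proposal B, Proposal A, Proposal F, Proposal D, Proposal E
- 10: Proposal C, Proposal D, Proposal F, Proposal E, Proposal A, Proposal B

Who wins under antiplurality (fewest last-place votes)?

Proposal A

Last-place votes: Proposal A 0, Proposal B 10, Proposal C 7, Proposal D 17, Proposal E 8, Proposal F 8.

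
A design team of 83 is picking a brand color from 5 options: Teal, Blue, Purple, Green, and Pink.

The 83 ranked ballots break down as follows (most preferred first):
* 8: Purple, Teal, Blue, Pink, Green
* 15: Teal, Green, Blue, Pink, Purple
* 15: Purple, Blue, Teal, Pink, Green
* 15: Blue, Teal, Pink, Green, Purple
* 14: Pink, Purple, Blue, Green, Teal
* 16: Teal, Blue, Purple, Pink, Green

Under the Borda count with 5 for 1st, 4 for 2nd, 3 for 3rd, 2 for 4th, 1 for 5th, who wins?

Teal: 8×4 + 15×5 + 15×3 + 15×4 + 14×1 + 16×5 = 306
Blue: 8×3 + 15×3 + 15×4 + 15×5 + 14×3 + 16×4 = 310
Purple: 8×5 + 15×1 + 15×5 + 15×1 + 14×4 + 16×3 = 249
Green: 8×1 + 15×4 + 15×1 + 15×2 + 14×2 + 16×1 = 157
Pink: 8×2 + 15×2 + 15×2 + 15×3 + 14×5 + 16×2 = 223

Blue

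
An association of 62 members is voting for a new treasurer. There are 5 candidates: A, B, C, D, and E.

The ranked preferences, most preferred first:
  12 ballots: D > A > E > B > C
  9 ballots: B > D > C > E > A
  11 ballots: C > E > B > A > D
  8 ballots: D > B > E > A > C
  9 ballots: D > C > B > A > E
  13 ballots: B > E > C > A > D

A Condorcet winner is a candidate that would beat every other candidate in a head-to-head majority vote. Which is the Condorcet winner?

B

B vs A: 50–12
B vs C: 42–20
B vs D: 33–29
B vs E: 39–23
B beats every other candidate.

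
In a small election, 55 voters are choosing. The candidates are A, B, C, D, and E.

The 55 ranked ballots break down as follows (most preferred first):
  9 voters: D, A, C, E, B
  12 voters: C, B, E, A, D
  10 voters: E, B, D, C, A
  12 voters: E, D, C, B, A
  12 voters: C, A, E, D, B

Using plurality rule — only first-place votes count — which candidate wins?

C

First-place votes: A 0, B 0, C 24, D 9, E 22.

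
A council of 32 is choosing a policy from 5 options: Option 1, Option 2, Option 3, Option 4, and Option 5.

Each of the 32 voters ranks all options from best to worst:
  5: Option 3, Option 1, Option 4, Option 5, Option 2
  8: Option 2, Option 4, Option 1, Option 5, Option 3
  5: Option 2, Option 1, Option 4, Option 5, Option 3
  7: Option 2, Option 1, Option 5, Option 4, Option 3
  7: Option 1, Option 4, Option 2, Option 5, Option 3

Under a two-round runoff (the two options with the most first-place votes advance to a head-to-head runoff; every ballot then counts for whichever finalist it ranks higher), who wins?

Round 1 first-place votes: Option 1 7, Option 2 20, Option 3 5, Option 4 0, Option 5 0. Option 2 and Option 1 advance.
Runoff: Option 2 is ranked above Option 1 on 20 ballots, Option 1 above Option 2 on 12.

Option 2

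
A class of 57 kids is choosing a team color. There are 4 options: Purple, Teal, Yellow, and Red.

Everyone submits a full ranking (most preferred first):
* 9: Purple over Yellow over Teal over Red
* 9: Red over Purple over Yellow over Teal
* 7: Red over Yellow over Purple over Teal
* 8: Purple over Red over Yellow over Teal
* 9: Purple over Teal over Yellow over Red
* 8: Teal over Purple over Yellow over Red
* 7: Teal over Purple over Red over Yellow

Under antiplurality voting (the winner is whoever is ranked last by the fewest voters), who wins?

Last-place votes: Purple 0, Teal 24, Yellow 7, Red 26.

Purple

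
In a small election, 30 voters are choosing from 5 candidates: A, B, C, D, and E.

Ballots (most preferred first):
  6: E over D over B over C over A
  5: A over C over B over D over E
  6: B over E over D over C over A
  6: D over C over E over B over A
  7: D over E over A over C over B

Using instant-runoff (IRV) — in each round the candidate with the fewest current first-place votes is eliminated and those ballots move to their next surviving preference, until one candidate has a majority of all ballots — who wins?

D

Round 1: A 5, B 6, C 0, D 13, E 6. C eliminated.
Round 2: A 5, B 6, D 13, E 6. A eliminated.
Round 3: B 11, D 13, E 6. E eliminated.
Round 4: B 11, D 19. D has a majority (≥16).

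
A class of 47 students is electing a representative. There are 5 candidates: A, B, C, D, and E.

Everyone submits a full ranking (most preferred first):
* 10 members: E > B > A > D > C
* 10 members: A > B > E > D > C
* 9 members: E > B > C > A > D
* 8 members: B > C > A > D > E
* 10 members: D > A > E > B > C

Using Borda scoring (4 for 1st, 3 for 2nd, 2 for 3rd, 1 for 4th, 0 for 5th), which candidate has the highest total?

A: 10×2 + 10×4 + 9×1 + 8×2 + 10×3 = 115
B: 10×3 + 10×3 + 9×3 + 8×4 + 10×1 = 129
C: 10×0 + 10×0 + 9×2 + 8×3 + 10×0 = 42
D: 10×1 + 10×1 + 9×0 + 8×1 + 10×4 = 68
E: 10×4 + 10×2 + 9×4 + 8×0 + 10×2 = 116

B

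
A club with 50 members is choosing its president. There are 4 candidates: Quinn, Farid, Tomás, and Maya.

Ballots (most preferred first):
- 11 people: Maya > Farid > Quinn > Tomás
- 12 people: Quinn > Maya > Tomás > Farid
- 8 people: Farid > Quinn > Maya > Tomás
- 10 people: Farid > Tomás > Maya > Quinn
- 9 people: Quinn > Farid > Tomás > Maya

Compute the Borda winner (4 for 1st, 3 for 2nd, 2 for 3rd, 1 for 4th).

Farid

Quinn: 11×2 + 12×4 + 8×3 + 10×1 + 9×4 = 140
Farid: 11×3 + 12×1 + 8×4 + 10×4 + 9×3 = 144
Tomás: 11×1 + 12×2 + 8×1 + 10×3 + 9×2 = 91
Maya: 11×4 + 12×3 + 8×2 + 10×2 + 9×1 = 125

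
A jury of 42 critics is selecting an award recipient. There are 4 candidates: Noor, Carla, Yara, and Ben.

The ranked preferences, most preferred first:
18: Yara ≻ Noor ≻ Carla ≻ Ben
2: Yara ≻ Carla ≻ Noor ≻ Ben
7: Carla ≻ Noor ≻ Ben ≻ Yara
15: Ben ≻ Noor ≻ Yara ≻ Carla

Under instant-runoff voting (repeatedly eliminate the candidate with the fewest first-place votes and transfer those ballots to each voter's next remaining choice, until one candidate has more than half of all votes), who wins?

Ben

Round 1: Noor 0, Carla 7, Yara 20, Ben 15. Noor eliminated.
Round 2: Carla 7, Yara 20, Ben 15. Carla eliminated.
Round 3: Yara 20, Ben 22. Ben has a majority (≥22).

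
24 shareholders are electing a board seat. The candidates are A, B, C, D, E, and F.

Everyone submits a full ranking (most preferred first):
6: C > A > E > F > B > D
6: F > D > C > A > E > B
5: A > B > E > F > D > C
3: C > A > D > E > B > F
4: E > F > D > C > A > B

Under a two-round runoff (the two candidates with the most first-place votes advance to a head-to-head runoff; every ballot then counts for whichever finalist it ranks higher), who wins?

F

Round 1 first-place votes: A 5, B 0, C 9, D 0, E 4, F 6. C and F advance.
Runoff: C is ranked above F on 9 ballots, F above C on 15.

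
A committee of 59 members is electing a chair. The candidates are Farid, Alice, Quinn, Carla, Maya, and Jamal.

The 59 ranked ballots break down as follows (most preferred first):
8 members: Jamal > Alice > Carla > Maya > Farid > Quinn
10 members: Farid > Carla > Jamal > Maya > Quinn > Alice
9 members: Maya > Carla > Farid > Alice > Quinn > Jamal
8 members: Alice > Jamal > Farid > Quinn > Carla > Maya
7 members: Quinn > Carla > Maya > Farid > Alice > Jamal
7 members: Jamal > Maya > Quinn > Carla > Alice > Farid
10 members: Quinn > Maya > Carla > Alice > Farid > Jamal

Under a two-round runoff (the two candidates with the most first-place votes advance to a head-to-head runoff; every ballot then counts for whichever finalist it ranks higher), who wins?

Round 1 first-place votes: Farid 10, Alice 8, Quinn 17, Carla 0, Maya 9, Jamal 15. Quinn and Jamal advance.
Runoff: Quinn is ranked above Jamal on 26 ballots, Jamal above Quinn on 33.

Jamal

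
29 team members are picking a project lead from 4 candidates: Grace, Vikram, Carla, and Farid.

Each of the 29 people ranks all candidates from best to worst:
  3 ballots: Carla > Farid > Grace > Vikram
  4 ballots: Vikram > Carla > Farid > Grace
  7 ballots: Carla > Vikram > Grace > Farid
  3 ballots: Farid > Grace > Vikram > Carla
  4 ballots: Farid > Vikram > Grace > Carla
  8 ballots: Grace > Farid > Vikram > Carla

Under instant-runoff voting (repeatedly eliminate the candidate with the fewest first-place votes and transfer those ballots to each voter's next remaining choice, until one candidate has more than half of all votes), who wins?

Round 1: Grace 8, Vikram 4, Carla 10, Farid 7. Vikram eliminated.
Round 2: Grace 8, Carla 14, Farid 7. Farid eliminated.
Round 3: Grace 15, Carla 14. Grace has a majority (≥15).

Grace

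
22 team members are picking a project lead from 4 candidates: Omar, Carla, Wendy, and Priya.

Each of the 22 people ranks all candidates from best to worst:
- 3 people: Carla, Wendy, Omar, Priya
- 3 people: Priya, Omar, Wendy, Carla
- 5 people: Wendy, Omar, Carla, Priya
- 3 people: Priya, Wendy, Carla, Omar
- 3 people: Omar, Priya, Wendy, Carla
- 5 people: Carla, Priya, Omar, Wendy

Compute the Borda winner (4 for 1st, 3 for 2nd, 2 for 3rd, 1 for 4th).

Omar: 3×2 + 3×3 + 5×3 + 3×1 + 3×4 + 5×2 = 55
Carla: 3×4 + 3×1 + 5×2 + 3×2 + 3×1 + 5×4 = 54
Wendy: 3×3 + 3×2 + 5×4 + 3×3 + 3×2 + 5×1 = 55
Priya: 3×1 + 3×4 + 5×1 + 3×4 + 3×3 + 5×3 = 56

Priya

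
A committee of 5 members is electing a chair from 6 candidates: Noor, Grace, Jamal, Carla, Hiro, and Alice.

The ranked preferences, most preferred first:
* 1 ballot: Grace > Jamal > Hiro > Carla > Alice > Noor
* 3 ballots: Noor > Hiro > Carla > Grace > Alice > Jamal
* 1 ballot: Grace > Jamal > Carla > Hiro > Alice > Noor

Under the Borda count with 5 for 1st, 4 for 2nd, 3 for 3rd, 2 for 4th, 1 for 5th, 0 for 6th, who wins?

Hiro

Noor: 1×0 + 3×5 + 1×0 = 15
Grace: 1×5 + 3×2 + 1×5 = 16
Jamal: 1×4 + 3×0 + 1×4 = 8
Carla: 1×2 + 3×3 + 1×3 = 14
Hiro: 1×3 + 3×4 + 1×2 = 17
Alice: 1×1 + 3×1 + 1×1 = 5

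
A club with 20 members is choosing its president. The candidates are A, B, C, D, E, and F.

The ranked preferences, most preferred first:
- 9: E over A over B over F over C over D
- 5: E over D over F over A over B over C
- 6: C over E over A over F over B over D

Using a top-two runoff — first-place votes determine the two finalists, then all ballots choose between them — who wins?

Round 1 first-place votes: A 0, B 0, C 6, D 0, E 14, F 0. E and C advance.
Runoff: E is ranked above C on 14 ballots, C above E on 6.

E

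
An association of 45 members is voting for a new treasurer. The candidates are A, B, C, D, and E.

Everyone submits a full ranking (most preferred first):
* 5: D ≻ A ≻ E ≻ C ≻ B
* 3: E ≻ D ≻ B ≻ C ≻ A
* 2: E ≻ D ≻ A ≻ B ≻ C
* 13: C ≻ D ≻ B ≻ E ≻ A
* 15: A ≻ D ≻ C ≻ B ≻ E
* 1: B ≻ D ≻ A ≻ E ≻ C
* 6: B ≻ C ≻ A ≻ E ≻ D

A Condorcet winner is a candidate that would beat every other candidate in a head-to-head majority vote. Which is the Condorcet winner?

D

D vs A: 24–21
D vs B: 38–7
D vs C: 26–19
D vs E: 34–11
D beats every other candidate.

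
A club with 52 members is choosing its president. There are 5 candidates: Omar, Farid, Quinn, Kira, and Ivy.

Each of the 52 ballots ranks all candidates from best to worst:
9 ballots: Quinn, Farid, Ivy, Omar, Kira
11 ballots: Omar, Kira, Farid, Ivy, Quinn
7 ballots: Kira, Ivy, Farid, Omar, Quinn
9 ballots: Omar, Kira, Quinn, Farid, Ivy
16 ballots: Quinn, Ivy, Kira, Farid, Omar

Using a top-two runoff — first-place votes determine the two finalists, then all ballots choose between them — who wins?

Round 1 first-place votes: Omar 20, Farid 0, Quinn 25, Kira 7, Ivy 0. Quinn and Omar advance.
Runoff: Quinn is ranked above Omar on 25 ballots, Omar above Quinn on 27.

Omar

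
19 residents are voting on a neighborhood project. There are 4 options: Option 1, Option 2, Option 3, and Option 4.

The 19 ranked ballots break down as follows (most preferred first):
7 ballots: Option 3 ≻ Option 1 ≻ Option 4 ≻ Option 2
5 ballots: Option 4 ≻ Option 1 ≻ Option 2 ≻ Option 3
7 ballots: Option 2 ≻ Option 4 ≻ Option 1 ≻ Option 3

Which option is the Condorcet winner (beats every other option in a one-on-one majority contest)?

Option 4

Option 4 vs Option 1: 12–7
Option 4 vs Option 2: 12–7
Option 4 vs Option 3: 12–7
Option 4 beats every other option.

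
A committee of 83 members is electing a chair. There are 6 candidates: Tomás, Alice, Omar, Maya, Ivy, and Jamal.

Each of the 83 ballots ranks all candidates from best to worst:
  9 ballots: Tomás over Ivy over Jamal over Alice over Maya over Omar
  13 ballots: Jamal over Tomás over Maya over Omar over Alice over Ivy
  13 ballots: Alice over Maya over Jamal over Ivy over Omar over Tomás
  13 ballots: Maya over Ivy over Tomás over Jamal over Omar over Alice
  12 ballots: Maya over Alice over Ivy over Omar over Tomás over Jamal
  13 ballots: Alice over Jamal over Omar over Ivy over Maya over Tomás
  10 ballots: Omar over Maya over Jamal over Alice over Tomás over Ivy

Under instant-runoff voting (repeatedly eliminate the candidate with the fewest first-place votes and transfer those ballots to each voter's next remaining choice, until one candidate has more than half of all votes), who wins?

Maya

Round 1: Tomás 9, Alice 26, Omar 10, Maya 25, Ivy 0, Jamal 13. Ivy eliminated.
Round 2: Tomás 9, Alice 26, Omar 10, Maya 25, Jamal 13. Tomás eliminated.
Round 3: Alice 26, Omar 10, Maya 25, Jamal 22. Omar eliminated.
Round 4: Alice 26, Maya 35, Jamal 22. Jamal eliminated.
Round 5: Alice 35, Maya 48. Maya has a majority (≥42).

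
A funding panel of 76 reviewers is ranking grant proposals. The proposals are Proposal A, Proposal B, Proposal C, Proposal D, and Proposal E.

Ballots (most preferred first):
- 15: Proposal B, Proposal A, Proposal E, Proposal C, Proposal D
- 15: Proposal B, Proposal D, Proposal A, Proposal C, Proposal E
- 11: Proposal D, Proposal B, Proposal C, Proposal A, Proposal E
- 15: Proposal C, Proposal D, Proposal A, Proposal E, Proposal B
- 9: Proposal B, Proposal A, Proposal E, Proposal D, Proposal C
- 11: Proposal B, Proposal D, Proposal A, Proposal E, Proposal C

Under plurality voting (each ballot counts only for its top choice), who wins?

Proposal B

First-place votes: Proposal A 0, Proposal B 50, Proposal C 15, Proposal D 11, Proposal E 0.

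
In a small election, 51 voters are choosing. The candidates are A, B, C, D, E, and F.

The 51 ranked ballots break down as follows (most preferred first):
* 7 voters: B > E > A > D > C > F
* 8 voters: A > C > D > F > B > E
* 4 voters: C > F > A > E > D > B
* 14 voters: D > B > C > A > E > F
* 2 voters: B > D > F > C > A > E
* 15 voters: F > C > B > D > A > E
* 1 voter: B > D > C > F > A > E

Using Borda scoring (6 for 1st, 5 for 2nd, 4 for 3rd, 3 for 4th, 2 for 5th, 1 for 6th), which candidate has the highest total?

C

A: 7×4 + 8×6 + 4×4 + 14×3 + 2×2 + 15×2 + 1×2 = 170
B: 7×6 + 8×2 + 4×1 + 14×5 + 2×6 + 15×4 + 1×6 = 210
C: 7×2 + 8×5 + 4×6 + 14×4 + 2×3 + 15×5 + 1×4 = 219
D: 7×3 + 8×4 + 4×2 + 14×6 + 2×5 + 15×3 + 1×5 = 205
E: 7×5 + 8×1 + 4×3 + 14×2 + 2×1 + 15×1 + 1×1 = 101
F: 7×1 + 8×3 + 4×5 + 14×1 + 2×4 + 15×6 + 1×3 = 166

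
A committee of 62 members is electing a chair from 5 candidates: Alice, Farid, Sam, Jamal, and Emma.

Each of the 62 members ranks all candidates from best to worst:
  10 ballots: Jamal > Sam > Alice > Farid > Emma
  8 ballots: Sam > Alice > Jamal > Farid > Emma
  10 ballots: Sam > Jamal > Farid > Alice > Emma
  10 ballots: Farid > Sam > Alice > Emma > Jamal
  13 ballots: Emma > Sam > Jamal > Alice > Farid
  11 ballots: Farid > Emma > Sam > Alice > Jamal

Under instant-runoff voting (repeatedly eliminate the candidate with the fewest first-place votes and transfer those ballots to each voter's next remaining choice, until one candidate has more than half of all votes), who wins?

Sam

Round 1: Alice 0, Farid 21, Sam 18, Jamal 10, Emma 13. Alice eliminated.
Round 2: Farid 21, Sam 18, Jamal 10, Emma 13. Jamal eliminated.
Round 3: Farid 21, Sam 28, Emma 13. Emma eliminated.
Round 4: Farid 21, Sam 41. Sam has a majority (≥32).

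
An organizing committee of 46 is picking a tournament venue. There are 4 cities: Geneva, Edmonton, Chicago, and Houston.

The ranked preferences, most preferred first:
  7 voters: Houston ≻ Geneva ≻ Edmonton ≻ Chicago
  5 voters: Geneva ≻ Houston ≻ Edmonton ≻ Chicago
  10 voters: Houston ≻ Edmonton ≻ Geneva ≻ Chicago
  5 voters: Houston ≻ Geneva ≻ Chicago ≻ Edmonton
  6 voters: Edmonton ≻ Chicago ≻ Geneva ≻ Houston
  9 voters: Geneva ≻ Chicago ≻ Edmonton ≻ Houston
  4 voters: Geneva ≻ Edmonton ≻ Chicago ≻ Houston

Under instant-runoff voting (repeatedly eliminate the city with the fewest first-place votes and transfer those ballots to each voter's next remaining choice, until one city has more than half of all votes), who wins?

Geneva

Round 1: Geneva 18, Edmonton 6, Chicago 0, Houston 22. Chicago eliminated.
Round 2: Geneva 18, Edmonton 6, Houston 22. Edmonton eliminated.
Round 3: Geneva 24, Houston 22. Geneva has a majority (≥24).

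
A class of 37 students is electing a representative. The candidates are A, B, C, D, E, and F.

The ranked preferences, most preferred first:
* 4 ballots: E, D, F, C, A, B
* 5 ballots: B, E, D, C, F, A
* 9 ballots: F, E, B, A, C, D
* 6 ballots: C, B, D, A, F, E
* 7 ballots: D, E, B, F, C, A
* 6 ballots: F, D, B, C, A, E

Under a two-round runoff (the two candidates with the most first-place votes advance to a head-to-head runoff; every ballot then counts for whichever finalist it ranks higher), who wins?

Round 1 first-place votes: A 0, B 5, C 6, D 7, E 4, F 15. F and D advance.
Runoff: F is ranked above D on 15 ballots, D above F on 22.

D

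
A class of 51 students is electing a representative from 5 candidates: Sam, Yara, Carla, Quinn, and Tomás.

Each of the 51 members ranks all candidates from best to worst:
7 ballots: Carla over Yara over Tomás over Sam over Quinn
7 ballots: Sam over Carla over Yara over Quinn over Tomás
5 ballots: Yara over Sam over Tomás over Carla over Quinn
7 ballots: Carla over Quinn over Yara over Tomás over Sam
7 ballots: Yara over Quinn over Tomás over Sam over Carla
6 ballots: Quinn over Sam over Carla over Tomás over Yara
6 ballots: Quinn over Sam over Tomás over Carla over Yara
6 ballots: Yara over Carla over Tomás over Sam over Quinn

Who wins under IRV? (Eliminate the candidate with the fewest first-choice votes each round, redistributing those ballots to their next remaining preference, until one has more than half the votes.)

Carla

Round 1: Sam 7, Yara 18, Carla 14, Quinn 12, Tomás 0. Tomás eliminated.
Round 2: Sam 7, Yara 18, Carla 14, Quinn 12. Sam eliminated.
Round 3: Yara 18, Carla 21, Quinn 12. Quinn eliminated.
Round 4: Yara 18, Carla 33. Carla has a majority (≥26).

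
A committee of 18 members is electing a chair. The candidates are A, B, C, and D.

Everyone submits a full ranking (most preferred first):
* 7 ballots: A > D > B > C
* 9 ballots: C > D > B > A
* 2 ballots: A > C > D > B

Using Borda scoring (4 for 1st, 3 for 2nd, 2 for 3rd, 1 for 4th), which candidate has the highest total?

D

A: 7×4 + 9×1 + 2×4 = 45
B: 7×2 + 9×2 + 2×1 = 34
C: 7×1 + 9×4 + 2×3 = 49
D: 7×3 + 9×3 + 2×2 = 52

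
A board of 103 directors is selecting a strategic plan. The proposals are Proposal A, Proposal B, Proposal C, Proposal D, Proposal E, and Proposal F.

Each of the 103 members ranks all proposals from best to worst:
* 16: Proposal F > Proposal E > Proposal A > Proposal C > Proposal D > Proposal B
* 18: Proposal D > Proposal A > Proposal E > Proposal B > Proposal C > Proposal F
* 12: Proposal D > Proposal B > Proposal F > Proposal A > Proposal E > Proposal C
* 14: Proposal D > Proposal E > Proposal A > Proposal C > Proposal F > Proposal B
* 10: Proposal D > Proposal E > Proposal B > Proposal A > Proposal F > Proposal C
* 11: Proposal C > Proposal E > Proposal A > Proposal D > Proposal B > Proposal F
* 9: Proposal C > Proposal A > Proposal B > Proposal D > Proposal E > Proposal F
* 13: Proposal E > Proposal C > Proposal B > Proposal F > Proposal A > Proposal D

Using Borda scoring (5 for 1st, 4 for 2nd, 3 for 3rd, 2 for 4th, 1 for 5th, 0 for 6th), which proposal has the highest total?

Proposal E

Proposal A: 16×3 + 18×4 + 12×2 + 14×3 + 10×2 + 11×3 + 9×4 + 13×1 = 288
Proposal B: 16×0 + 18×2 + 12×4 + 14×0 + 10×3 + 11×1 + 9×3 + 13×3 = 191
Proposal C: 16×2 + 18×1 + 12×0 + 14×2 + 10×0 + 11×5 + 9×5 + 13×4 = 230
Proposal D: 16×1 + 18×5 + 12×5 + 14×5 + 10×5 + 11×2 + 9×2 + 13×0 = 326
Proposal E: 16×4 + 18×3 + 12×1 + 14×4 + 10×4 + 11×4 + 9×1 + 13×5 = 344
Proposal F: 16×5 + 18×0 + 12×3 + 14×1 + 10×1 + 11×0 + 9×0 + 13×2 = 166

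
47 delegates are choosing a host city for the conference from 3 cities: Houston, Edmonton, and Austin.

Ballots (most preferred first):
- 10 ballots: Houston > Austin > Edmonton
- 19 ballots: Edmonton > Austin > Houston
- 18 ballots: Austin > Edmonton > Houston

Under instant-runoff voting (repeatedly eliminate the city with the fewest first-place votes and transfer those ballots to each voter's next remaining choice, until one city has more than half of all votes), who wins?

Austin

Round 1: Houston 10, Edmonton 19, Austin 18. Houston eliminated.
Round 2: Edmonton 19, Austin 28. Austin has a majority (≥24).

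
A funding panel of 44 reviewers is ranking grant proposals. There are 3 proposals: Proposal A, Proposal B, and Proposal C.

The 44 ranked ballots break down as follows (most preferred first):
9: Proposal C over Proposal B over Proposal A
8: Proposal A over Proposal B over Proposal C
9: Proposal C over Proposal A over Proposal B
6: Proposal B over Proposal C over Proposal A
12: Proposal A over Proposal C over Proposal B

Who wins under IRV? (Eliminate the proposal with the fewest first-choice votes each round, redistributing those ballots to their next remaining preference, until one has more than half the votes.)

Proposal C

Round 1: Proposal A 20, Proposal B 6, Proposal C 18. Proposal B eliminated.
Round 2: Proposal A 20, Proposal C 24. Proposal C has a majority (≥23).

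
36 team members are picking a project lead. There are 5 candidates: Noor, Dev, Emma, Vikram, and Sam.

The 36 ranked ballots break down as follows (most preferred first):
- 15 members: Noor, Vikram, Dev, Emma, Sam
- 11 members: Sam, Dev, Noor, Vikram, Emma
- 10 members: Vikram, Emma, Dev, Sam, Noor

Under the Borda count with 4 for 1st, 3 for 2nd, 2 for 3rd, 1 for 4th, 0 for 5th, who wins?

Vikram

Noor: 15×4 + 11×2 + 10×0 = 82
Dev: 15×2 + 11×3 + 10×2 = 83
Emma: 15×1 + 11×0 + 10×3 = 45
Vikram: 15×3 + 11×1 + 10×4 = 96
Sam: 15×0 + 11×4 + 10×1 = 54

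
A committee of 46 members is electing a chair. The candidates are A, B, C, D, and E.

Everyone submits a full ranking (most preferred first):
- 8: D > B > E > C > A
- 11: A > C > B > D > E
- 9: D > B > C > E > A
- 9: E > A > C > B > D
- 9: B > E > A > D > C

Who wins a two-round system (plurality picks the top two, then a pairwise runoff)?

A

Round 1 first-place votes: A 11, B 9, C 0, D 17, E 9. D and A advance.
Runoff: D is ranked above A on 17 ballots, A above D on 29.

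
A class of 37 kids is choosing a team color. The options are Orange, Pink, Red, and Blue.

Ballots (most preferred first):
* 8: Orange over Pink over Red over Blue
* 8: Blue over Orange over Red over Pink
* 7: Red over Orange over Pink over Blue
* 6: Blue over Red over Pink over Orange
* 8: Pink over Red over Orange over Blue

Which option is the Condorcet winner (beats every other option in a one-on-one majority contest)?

Red vs Orange: 21–16
Red vs Pink: 21–16
Red vs Blue: 23–14
Red beats every other option.

Red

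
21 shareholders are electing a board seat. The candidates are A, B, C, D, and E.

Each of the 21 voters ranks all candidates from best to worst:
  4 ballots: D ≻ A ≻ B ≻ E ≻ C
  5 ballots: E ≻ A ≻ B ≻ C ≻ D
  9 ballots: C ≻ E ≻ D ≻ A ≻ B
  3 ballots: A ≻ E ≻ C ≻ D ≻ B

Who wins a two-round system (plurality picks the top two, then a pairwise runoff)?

Round 1 first-place votes: A 3, B 0, C 9, D 4, E 5. C and E advance.
Runoff: C is ranked above E on 9 ballots, E above C on 12.

E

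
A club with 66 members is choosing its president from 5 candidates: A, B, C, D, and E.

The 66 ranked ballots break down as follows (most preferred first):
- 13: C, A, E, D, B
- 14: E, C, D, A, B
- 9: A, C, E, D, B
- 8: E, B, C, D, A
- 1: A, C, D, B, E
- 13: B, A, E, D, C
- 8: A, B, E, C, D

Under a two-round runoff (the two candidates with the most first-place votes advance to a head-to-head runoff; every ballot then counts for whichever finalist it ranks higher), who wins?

A

Round 1 first-place votes: A 18, B 13, C 13, D 0, E 22. E and A advance.
Runoff: E is ranked above A on 22 ballots, A above E on 44.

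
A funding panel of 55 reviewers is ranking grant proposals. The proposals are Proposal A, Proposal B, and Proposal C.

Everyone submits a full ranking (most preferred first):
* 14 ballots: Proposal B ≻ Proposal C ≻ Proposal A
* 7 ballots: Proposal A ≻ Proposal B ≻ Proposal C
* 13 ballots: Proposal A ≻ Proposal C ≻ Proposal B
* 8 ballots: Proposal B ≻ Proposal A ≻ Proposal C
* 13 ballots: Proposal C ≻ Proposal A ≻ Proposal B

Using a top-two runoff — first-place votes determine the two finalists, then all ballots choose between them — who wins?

Proposal A

Round 1 first-place votes: Proposal A 20, Proposal B 22, Proposal C 13. Proposal B and Proposal A advance.
Runoff: Proposal B is ranked above Proposal A on 22 ballots, Proposal A above Proposal B on 33.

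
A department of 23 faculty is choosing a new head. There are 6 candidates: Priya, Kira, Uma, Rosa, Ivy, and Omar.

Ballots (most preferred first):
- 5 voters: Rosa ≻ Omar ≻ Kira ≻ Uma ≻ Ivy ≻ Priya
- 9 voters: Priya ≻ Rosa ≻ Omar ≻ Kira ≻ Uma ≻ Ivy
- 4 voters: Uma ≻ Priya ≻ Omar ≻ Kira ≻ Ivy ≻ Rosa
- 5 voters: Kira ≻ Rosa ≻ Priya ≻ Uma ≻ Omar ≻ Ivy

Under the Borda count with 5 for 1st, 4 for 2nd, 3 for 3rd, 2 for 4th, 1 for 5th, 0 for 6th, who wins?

Rosa

Priya: 5×0 + 9×5 + 4×4 + 5×3 = 76
Kira: 5×3 + 9×2 + 4×2 + 5×5 = 66
Uma: 5×2 + 9×1 + 4×5 + 5×2 = 49
Rosa: 5×5 + 9×4 + 4×0 + 5×4 = 81
Ivy: 5×1 + 9×0 + 4×1 + 5×0 = 9
Omar: 5×4 + 9×3 + 4×3 + 5×1 = 64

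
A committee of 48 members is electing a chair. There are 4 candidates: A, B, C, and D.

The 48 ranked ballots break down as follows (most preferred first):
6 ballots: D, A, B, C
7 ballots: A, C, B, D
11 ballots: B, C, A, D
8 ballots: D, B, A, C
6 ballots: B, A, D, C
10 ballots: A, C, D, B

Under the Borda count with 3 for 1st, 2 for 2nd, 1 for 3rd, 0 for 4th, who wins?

A: 6×2 + 7×3 + 11×1 + 8×1 + 6×2 + 10×3 = 94
B: 6×1 + 7×1 + 11×3 + 8×2 + 6×3 + 10×0 = 80
C: 6×0 + 7×2 + 11×2 + 8×0 + 6×0 + 10×2 = 56
D: 6×3 + 7×0 + 11×0 + 8×3 + 6×1 + 10×1 = 58

A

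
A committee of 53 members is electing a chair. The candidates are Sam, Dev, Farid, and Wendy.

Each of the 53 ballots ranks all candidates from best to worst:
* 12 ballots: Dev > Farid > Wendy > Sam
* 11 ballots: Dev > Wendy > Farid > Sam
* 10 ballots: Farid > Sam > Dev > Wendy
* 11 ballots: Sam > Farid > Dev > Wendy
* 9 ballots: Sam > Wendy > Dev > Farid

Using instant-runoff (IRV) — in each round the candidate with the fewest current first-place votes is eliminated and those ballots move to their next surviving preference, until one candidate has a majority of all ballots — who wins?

Sam

Round 1: Sam 20, Dev 23, Farid 10, Wendy 0. Wendy eliminated.
Round 2: Sam 20, Dev 23, Farid 10. Farid eliminated.
Round 3: Sam 30, Dev 23. Sam has a majority (≥27).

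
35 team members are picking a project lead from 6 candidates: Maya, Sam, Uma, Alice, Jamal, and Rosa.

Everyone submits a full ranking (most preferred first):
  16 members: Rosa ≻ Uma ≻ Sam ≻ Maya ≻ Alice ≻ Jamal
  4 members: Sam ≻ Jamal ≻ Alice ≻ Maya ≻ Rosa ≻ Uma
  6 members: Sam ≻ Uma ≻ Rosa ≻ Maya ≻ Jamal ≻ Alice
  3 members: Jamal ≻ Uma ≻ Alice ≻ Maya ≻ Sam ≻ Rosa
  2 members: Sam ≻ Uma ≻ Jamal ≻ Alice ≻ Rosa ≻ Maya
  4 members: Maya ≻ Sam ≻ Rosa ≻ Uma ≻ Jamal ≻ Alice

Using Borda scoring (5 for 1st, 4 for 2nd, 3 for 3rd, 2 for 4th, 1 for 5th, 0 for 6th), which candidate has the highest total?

Sam

Maya: 16×2 + 4×2 + 6×2 + 3×2 + 2×0 + 4×5 = 78
Sam: 16×3 + 4×5 + 6×5 + 3×1 + 2×5 + 4×4 = 127
Uma: 16×4 + 4×0 + 6×4 + 3×4 + 2×4 + 4×2 = 116
Alice: 16×1 + 4×3 + 6×0 + 3×3 + 2×2 + 4×0 = 41
Jamal: 16×0 + 4×4 + 6×1 + 3×5 + 2×3 + 4×1 = 47
Rosa: 16×5 + 4×1 + 6×3 + 3×0 + 2×1 + 4×3 = 116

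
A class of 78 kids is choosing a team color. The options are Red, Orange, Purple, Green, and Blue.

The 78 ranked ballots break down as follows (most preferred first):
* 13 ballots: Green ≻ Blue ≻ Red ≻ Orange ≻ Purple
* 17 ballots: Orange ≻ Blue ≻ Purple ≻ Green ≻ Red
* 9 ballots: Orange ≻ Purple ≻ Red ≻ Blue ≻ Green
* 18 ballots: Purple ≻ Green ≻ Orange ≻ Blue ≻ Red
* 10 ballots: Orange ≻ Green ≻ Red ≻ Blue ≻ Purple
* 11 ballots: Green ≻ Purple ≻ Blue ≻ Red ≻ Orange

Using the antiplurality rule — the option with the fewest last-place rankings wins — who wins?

Blue

Last-place votes: Red 35, Orange 11, Purple 23, Green 9, Blue 0.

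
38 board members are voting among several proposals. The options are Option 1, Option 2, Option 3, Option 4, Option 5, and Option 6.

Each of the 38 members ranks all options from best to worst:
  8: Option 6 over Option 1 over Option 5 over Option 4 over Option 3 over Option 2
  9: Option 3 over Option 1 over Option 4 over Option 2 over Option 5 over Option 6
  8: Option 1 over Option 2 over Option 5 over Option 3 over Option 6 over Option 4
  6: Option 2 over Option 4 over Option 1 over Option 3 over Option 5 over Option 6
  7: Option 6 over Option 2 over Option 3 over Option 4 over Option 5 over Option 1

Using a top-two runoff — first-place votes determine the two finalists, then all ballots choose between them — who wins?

Option 3

Round 1 first-place votes: Option 1 8, Option 2 6, Option 3 9, Option 4 0, Option 5 0, Option 6 15. Option 6 and Option 3 advance.
Runoff: Option 6 is ranked above Option 3 on 15 ballots, Option 3 above Option 6 on 23.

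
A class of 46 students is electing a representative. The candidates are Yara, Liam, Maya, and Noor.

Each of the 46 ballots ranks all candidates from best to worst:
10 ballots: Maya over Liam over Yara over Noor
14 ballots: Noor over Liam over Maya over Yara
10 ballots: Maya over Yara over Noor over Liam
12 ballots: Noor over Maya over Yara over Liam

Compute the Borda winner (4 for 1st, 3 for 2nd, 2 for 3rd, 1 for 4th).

Yara: 10×2 + 14×1 + 10×3 + 12×2 = 88
Liam: 10×3 + 14×3 + 10×1 + 12×1 = 94
Maya: 10×4 + 14×2 + 10×4 + 12×3 = 144
Noor: 10×1 + 14×4 + 10×2 + 12×4 = 134

Maya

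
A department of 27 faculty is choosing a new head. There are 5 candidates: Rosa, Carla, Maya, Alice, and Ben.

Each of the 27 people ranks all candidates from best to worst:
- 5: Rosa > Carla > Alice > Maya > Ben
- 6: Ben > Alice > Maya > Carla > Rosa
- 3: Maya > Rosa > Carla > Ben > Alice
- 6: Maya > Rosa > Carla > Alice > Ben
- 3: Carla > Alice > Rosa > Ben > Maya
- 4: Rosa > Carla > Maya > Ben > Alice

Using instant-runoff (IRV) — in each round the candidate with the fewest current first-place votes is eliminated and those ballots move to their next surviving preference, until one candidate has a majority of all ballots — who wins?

Round 1: Rosa 9, Carla 3, Maya 9, Alice 0, Ben 6. Alice eliminated.
Round 2: Rosa 9, Carla 3, Maya 9, Ben 6. Carla eliminated.
Round 3: Rosa 12, Maya 9, Ben 6. Ben eliminated.
Round 4: Rosa 12, Maya 15. Maya has a majority (≥14).

Maya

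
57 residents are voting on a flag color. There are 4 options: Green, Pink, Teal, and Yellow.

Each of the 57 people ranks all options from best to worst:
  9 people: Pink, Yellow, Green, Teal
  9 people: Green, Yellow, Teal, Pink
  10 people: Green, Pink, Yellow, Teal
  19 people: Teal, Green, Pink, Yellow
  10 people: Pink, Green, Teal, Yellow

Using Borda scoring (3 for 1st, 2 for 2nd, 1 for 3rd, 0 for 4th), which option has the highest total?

Green: 9×1 + 9×3 + 10×3 + 19×2 + 10×2 = 124
Pink: 9×3 + 9×0 + 10×2 + 19×1 + 10×3 = 96
Teal: 9×0 + 9×1 + 10×0 + 19×3 + 10×1 = 76
Yellow: 9×2 + 9×2 + 10×1 + 19×0 + 10×0 = 46

Green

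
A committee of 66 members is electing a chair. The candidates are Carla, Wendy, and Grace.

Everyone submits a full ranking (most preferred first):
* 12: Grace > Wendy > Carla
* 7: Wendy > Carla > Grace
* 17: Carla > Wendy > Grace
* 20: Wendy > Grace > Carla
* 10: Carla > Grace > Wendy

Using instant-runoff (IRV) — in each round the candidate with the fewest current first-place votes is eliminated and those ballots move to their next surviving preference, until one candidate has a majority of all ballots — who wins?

Round 1: Carla 27, Wendy 27, Grace 12. Grace eliminated.
Round 2: Carla 27, Wendy 39. Wendy has a majority (≥34).

Wendy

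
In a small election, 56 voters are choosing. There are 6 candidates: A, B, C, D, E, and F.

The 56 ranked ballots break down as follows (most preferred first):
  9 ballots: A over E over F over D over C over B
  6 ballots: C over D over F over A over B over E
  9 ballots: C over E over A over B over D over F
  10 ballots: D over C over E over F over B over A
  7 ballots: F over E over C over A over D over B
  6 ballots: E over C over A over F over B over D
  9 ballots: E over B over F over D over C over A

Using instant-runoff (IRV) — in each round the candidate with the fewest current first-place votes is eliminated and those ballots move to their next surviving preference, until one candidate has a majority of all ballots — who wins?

Round 1: A 9, B 0, C 15, D 10, E 15, F 7. B eliminated.
Round 2: A 9, C 15, D 10, E 15, F 7. F eliminated.
Round 3: A 9, C 15, D 10, E 22. A eliminated.
Round 4: C 15, D 10, E 31. E has a majority (≥29).

E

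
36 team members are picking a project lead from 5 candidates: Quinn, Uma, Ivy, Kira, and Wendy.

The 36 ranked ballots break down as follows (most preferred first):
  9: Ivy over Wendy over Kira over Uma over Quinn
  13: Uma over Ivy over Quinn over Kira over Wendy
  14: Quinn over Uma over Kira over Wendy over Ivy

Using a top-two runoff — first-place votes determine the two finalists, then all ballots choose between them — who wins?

Uma

Round 1 first-place votes: Quinn 14, Uma 13, Ivy 9, Kira 0, Wendy 0. Quinn and Uma advance.
Runoff: Quinn is ranked above Uma on 14 ballots, Uma above Quinn on 22.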